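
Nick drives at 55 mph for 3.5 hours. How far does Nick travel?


Use the formula: distance = speed x time
Speed = 55 mph, Time = 3.5 hours
55 x 3.5 = 192.5 miles

192.5 miles


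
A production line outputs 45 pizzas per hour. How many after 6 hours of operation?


Production rate: 45 pizzas per hour
Time: 6 hours
Total: 45 x 6 = 270 pizzas

270 pizzas


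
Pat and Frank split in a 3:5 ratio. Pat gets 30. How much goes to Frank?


Find the multiplier:
30 / 3 = 10
Apply to Frank's share:
5 x 10 = 50

50


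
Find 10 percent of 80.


Convert percentage to decimal:
10% = 0.1
Multiply:
80 x 0.1 = 8

8


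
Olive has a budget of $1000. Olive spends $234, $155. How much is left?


Add up expenses:
$234 + $155 = $389
Subtract from budget:
$1000 - $389 = $611

$611


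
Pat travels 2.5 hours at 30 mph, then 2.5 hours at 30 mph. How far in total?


Leg 1 distance:
30 x 2.5 = 75 miles
Leg 2 distance:
30 x 2.5 = 75 miles
Total distance:
75 + 75 = 150 miles

150 miles


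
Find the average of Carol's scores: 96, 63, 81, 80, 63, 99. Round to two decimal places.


Add the scores:
96 + 63 + 81 + 80 + 63 + 99 = 482
Divide by the number of tests:
482 / 6 = 80.3333... ≈ 80.33

80.33


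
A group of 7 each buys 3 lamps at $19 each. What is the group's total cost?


Cost per person:
3 x $19 = $57
Group total:
7 x $57 = $399

$399


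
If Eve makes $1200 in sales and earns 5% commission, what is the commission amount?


Convert rate to decimal:
5% = 0.05
Multiply by sales:
$1200 x 0.05 = $60

$60


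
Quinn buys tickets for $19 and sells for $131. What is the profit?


Selling price = $131
Cost price = $19
Profit = selling price - cost price:
Profit = $131 - $19 = $112

$112


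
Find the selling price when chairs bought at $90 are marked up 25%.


Calculate the markup amount:
25% of $90 = $22.50
Add to cost:
$90 + $22.50 = $112.50

$112.50


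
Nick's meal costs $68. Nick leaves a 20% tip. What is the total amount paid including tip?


Calculate the tip:
20% of $68 = $13.60
Add tip to meal cost:
$68 + $13.60 = $81.60

$81.60


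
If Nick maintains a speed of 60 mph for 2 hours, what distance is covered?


Use the formula: distance = speed x time
Speed = 60 mph, Time = 2 hours
60 x 2 = 120 miles

120 miles


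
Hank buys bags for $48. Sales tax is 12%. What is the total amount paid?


Calculate the tax:
12% of $48 = $5.76
Add tax to price:
$48 + $5.76 = $53.76

$53.76


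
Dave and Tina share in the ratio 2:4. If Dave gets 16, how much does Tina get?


Find the multiplier:
16 / 2 = 8
Apply to Tina's share:
4 x 8 = 32

32


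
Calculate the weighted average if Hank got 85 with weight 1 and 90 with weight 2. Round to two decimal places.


Weighted sum:
1 x 85 + 2 x 90 = 265
Total weight:
1 + 2 = 3
Weighted average:
265 / 3 = 88.3333... ≈ 88.33

88.33


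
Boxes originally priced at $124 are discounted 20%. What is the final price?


Calculate the discount amount:
20% of $124 = $24.80
Subtract from original:
$124 - $24.80 = $99.20

$99.20


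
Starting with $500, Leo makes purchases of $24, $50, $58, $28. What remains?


Add up expenses:
$24 + $50 + $58 + $28 = $160
Subtract from budget:
$500 - $160 = $340

$340


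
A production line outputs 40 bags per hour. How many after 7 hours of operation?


Production rate: 40 bags per hour
Time: 7 hours
Total: 40 x 7 = 280 bags

280 bags


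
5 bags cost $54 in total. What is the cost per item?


Total cost: $54
Number of items: 5
Unit price: $54 / 5 = $10.80

$10.80


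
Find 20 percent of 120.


Convert percentage to decimal:
20% = 0.2
Multiply:
120 x 0.2 = 24

24


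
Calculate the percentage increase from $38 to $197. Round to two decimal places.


Find the absolute change:
|197 - 38| = 159
Divide by original and multiply by 100:
159 / 38 x 100 = 418.4210...% ≈ 418.42%

418.42%


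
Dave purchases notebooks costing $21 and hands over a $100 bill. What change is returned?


Start with the amount paid:
$100
Subtract the price:
$100 - $21 = $79

$79


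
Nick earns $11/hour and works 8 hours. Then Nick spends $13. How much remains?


Calculate earnings:
8 x $11 = $88
Subtract spending:
$88 - $13 = $75

$75


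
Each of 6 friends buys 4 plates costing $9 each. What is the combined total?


Cost per person:
4 x $9 = $36
Group total:
6 x $36 = $216

$216


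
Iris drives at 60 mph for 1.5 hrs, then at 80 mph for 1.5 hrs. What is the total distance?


Leg 1 distance:
60 x 1.5 = 90 miles
Leg 2 distance:
80 x 1.5 = 120 miles
Total distance:
90 + 120 = 210 miles

210 miles


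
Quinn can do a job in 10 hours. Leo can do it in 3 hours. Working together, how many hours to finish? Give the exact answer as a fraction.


Quinn's rate: 1/10 of the job per hour
Leo's rate: 1/3 of the job per hour
Combined rate: 1/10 + 1/3 = 13/30 per hour
Time = 1 / (13/30) = 30/13 hours (≈ 2.31 hours)

30/13 hours


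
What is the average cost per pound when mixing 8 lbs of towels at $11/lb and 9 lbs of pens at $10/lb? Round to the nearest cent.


Cost of towels:
8 x $11 = $88
Cost of pens:
9 x $10 = $90
Total cost: $88 + $90 = $178
Total weight: 17 lbs
Average: $178 / 17 = $10.4705... ≈ $10.47/lb

$10.47/lb


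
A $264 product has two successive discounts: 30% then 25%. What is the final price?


First discount:
30% of $264 = $79.20
Price after first discount:
$264 - $79.20 = $184.80
Second discount:
25% of $184.80 = $46.20
Final price:
$184.80 - $46.20 = $138.60

$138.60


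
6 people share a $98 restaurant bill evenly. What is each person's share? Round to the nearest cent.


Total bill: $98
Number of people: 6
Each pays: $98 / 6 = $16.3333... ≈ $16.33

$16.33


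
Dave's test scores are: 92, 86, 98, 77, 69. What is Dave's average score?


Add the scores:
92 + 86 + 98 + 77 + 69 = 422
Divide by the number of tests:
422 / 5 = 84.4

84.4


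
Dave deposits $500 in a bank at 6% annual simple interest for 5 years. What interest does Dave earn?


Use the formula I = P x R x T / 100
P x R x T = 500 x 6 x 5 = 15000
I = 15000 / 100 = $150

$150


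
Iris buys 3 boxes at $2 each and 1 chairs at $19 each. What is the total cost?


Cost of boxes:
3 x $2 = $6
Cost of chairs:
1 x $19 = $19
Add both:
$6 + $19 = $25

$25


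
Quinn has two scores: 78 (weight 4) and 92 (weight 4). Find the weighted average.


Weighted sum:
4 x 78 + 4 x 92 = 680
Total weight:
4 + 4 = 8
Weighted average:
680 / 8 = 85

85


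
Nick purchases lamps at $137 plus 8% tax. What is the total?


Calculate the tax:
8% of $137 = $10.96
Add tax to price:
$137 + $10.96 = $147.96

$147.96


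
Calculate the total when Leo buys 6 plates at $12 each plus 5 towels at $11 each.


Cost of plates:
6 x $12 = $72
Cost of towels:
5 x $11 = $55
Add both:
$72 + $55 = $127

$127


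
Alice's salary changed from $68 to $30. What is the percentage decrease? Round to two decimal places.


Find the absolute change:
|30 - 68| = 38
Divide by original and multiply by 100:
38 / 68 x 100 = 55.8823...% ≈ 55.88%

55.88%


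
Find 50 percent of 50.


Convert percentage to decimal:
50% = 0.5
Multiply:
50 x 0.5 = 25

25


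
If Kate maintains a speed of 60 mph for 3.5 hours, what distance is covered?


Use the formula: distance = speed x time
Speed = 60 mph, Time = 3.5 hours
60 x 3.5 = 210 miles

210 miles


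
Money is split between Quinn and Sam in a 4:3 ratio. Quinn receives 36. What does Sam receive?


Find the multiplier:
36 / 4 = 9
Apply to Sam's share:
3 x 9 = 27

27


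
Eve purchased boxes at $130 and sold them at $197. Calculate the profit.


Selling price = $197
Cost price = $130
Profit = selling price - cost price:
Profit = $197 - $130 = $67

$67


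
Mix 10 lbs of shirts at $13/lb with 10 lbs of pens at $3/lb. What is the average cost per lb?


Cost of shirts:
10 x $13 = $130
Cost of pens:
10 x $3 = $30
Total cost: $130 + $30 = $160
Total weight: 20 lbs
Average: $160 / 20 = $8/lb

$8/lb


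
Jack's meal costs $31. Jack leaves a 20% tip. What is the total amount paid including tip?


Calculate the tip:
20% of $31 = $6.20
Add tip to meal cost:
$31 + $6.20 = $37.20

$37.20


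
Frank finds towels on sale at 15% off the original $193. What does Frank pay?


Calculate the discount amount:
15% of $193 = $28.95
Subtract from original:
$193 - $28.95 = $164.05

$164.05


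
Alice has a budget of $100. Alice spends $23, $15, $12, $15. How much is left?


Add up expenses:
$23 + $15 + $12 + $15 = $65
Subtract from budget:
$100 - $65 = $35

$35


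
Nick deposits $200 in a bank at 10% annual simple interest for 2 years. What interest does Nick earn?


Use the formula I = P x R x T / 100
P x R x T = 200 x 10 x 2 = 4000
I = 4000 / 100 = $40

$40


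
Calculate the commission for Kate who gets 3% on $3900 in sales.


Convert rate to decimal:
3% = 0.03
Multiply by sales:
$3900 x 0.03 = $117

$117


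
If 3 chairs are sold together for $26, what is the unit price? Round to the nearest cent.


Total cost: $26
Number of items: 3
Unit price: $26 / 3 = $8.6666... ≈ $8.67

$8.67


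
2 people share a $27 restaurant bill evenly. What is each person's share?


Total bill: $27
Number of people: 2
Each pays: $27 / 2 = $13.50

$13.50


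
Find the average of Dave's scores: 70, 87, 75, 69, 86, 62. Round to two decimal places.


Add the scores:
70 + 87 + 75 + 69 + 86 + 62 = 449
Divide by the number of tests:
449 / 6 = 74.8333... ≈ 74.83

74.83


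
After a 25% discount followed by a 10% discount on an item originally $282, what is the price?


First discount:
25% of $282 = $70.50
Price after first discount:
$282 - $70.50 = $211.50
Second discount:
10% of $211.50 = $21.15
Final price:
$211.50 - $21.15 = $190.35

$190.35


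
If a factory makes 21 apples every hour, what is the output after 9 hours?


Production rate: 21 apples per hour
Time: 9 hours
Total: 21 x 9 = 189 apples

189 apples


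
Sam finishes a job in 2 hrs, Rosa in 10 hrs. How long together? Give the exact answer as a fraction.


Sam's rate: 1/2 of the job per hour
Rosa's rate: 1/10 of the job per hour
Combined rate: 1/2 + 1/10 = 3/5 per hour
Time = 1 / (3/5) = 5/3 hours (≈ 1.67 hours)

5/3 hours


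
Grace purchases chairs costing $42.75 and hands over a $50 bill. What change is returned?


Start with the amount paid:
$50
Subtract the price:
$50 - $42.75 = $7.25

$7.25


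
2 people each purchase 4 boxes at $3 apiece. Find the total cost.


Cost per person:
4 x $3 = $12
Group total:
2 x $12 = $24

$24


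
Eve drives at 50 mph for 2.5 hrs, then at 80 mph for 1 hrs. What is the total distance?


Leg 1 distance:
50 x 2.5 = 125 miles
Leg 2 distance:
80 x 1 = 80 miles
Total distance:
125 + 80 = 205 miles

205 miles


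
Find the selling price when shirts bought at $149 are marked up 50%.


Calculate the markup amount:
50% of $149 = $74.50
Add to cost:
$149 + $74.50 = $223.50

$223.50


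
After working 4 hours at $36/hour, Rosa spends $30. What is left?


Calculate earnings:
4 x $36 = $144
Subtract spending:
$144 - $30 = $114

$114


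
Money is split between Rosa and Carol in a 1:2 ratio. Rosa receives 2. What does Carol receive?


Find the multiplier:
2 / 1 = 2
Apply to Carol's share:
2 x 2 = 4

4


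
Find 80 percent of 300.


Convert percentage to decimal:
80% = 0.8
Multiply:
300 x 0.8 = 240

240


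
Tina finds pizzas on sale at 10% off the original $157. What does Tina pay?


Calculate the discount amount:
10% of $157 = $15.70
Subtract from original:
$157 - $15.70 = $141.30

$141.30


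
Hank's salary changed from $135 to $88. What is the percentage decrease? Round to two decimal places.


Find the absolute change:
|88 - 135| = 47
Divide by original and multiply by 100:
47 / 135 x 100 = 34.8148...% ≈ 34.81%

34.81%


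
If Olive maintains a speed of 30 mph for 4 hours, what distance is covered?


Use the formula: distance = speed x time
Speed = 30 mph, Time = 4 hours
30 x 4 = 120 miles

120 miles


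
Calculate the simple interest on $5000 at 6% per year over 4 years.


Use the formula I = P x R x T / 100
P x R x T = 5000 x 6 x 4 = 120000
I = 120000 / 100 = $1200

$1200


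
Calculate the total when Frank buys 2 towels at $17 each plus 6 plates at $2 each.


Cost of towels:
2 x $17 = $34
Cost of plates:
6 x $2 = $12
Add both:
$34 + $12 = $46

$46


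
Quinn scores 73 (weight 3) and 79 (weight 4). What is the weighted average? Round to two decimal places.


Weighted sum:
3 x 73 + 4 x 79 = 535
Total weight:
3 + 4 = 7
Weighted average:
535 / 7 = 76.4285... ≈ 76.43

76.43


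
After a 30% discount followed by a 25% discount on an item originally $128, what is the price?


First discount:
30% of $128 = $38.40
Price after first discount:
$128 - $38.40 = $89.60
Second discount:
25% of $89.60 = $22.40
Final price:
$89.60 - $22.40 = $67.20

$67.20


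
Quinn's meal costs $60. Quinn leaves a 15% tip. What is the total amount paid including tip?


Calculate the tip:
15% of $60 = $9
Add tip to meal cost:
$60 + $9 = $69

$69


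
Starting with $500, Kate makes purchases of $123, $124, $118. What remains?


Add up expenses:
$123 + $124 + $118 = $365
Subtract from budget:
$500 - $365 = $135

$135


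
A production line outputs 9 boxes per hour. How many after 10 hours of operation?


Production rate: 9 boxes per hour
Time: 10 hours
Total: 9 x 10 = 90 boxes

90 boxes


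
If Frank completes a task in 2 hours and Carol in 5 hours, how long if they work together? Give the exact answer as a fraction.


Frank's rate: 1/2 of the job per hour
Carol's rate: 1/5 of the job per hour
Combined rate: 1/2 + 1/5 = 7/10 per hour
Time = 1 / (7/10) = 10/7 hours (≈ 1.43 hours)

10/7 hours


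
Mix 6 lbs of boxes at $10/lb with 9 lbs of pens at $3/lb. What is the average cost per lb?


Cost of boxes:
6 x $10 = $60
Cost of pens:
9 x $3 = $27
Total cost: $60 + $27 = $87
Total weight: 15 lbs
Average: $87 / 15 = $5.80/lb

$5.80/lb


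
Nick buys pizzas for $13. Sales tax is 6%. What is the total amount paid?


Calculate the tax:
6% of $13 = $0.78
Add tax to price:
$13 + $0.78 = $13.78

$13.78


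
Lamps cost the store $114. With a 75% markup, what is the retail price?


Calculate the markup amount:
75% of $114 = $85.50
Add to cost:
$114 + $85.50 = $199.50

$199.50


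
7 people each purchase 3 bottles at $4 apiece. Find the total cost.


Cost per person:
3 x $4 = $12
Group total:
7 x $12 = $84

$84


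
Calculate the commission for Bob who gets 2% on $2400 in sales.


Convert rate to decimal:
2% = 0.02
Multiply by sales:
$2400 x 0.02 = $48

$48


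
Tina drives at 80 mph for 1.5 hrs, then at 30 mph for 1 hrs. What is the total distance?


Leg 1 distance:
80 x 1.5 = 120 miles
Leg 2 distance:
30 x 1 = 30 miles
Total distance:
120 + 30 = 150 miles

150 miles


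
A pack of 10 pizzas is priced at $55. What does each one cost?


Total cost: $55
Number of items: 10
Unit price: $55 / 10 = $5.50

$5.50


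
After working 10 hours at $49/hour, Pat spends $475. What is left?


Calculate earnings:
10 x $49 = $490
Subtract spending:
$490 - $475 = $15

$15


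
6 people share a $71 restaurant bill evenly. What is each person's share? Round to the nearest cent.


Total bill: $71
Number of people: 6
Each pays: $71 / 6 = $11.8333... ≈ $11.83

$11.83


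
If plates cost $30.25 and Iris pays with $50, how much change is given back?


Start with the amount paid:
$50
Subtract the price:
$50 - $30.25 = $19.75

$19.75


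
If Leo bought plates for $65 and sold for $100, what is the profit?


Selling price = $100
Cost price = $65
Profit = selling price - cost price:
Profit = $100 - $65 = $35

$35


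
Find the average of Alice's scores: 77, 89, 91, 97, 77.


Add the scores:
77 + 89 + 91 + 97 + 77 = 431
Divide by the number of tests:
431 / 5 = 86.2

86.2


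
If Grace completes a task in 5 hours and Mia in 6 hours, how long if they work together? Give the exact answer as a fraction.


Grace's rate: 1/5 of the job per hour
Mia's rate: 1/6 of the job per hour
Combined rate: 1/5 + 1/6 = 11/30 per hour
Time = 1 / (11/30) = 30/11 hours (≈ 2.73 hours)

30/11 hours


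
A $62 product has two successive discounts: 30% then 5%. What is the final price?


First discount:
30% of $62 = $18.60
Price after first discount:
$62 - $18.60 = $43.40
Second discount:
5% of $43.40 = $2.17
Final price:
$43.40 - $2.17 = $41.23

$41.23


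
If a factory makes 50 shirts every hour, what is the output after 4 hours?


Production rate: 50 shirts per hour
Time: 4 hours
Total: 50 x 4 = 200 shirts

200 shirts


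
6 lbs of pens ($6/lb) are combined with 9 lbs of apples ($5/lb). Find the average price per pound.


Cost of pens:
6 x $6 = $36
Cost of apples:
9 x $5 = $45
Total cost: $36 + $45 = $81
Total weight: 15 lbs
Average: $81 / 15 = $5.40/lb

$5.40/lb


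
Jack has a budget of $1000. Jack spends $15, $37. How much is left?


Add up expenses:
$15 + $37 = $52
Subtract from budget:
$1000 - $52 = $948

$948


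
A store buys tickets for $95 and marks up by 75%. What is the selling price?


Calculate the markup amount:
75% of $95 = $71.25
Add to cost:
$95 + $71.25 = $166.25

$166.25


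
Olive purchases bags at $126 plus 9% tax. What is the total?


Calculate the tax:
9% of $126 = $11.34
Add tax to price:
$126 + $11.34 = $137.34

$137.34


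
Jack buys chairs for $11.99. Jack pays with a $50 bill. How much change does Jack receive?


Start with the amount paid:
$50
Subtract the price:
$50 - $11.99 = $38.01

$38.01


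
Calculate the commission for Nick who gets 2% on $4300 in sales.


Convert rate to decimal:
2% = 0.02
Multiply by sales:
$4300 x 0.02 = $86

$86


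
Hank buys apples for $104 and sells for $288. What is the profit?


Selling price = $288
Cost price = $104
Profit = selling price - cost price:
Profit = $288 - $104 = $184

$184


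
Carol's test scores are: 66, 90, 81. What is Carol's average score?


Add the scores:
66 + 90 + 81 = 237
Divide by the number of tests:
237 / 3 = 79

79


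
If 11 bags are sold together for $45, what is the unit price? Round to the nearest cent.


Total cost: $45
Number of items: 11
Unit price: $45 / 11 = $4.0909... ≈ $4.09

$4.09


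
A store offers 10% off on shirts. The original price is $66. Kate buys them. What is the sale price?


Calculate the discount amount:
10% of $66 = $6.60
Subtract from original:
$66 - $6.60 = $59.40

$59.40


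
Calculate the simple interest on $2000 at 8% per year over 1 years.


Use the formula I = P x R x T / 100
P x R x T = 2000 x 8 x 1 = 16000
I = 16000 / 100 = $160

$160


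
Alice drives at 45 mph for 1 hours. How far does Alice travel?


Use the formula: distance = speed x time
Speed = 45 mph, Time = 1 hours
45 x 1 = 45 miles

45 miles


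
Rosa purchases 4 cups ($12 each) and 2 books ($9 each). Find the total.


Cost of cups:
4 x $12 = $48
Cost of books:
2 x $9 = $18
Add both:
$48 + $18 = $66

$66


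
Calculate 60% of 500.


Convert percentage to decimal:
60% = 0.6
Multiply:
500 x 0.6 = 300

300


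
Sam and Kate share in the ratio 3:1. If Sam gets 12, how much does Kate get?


Find the multiplier:
12 / 3 = 4
Apply to Kate's share:
1 x 4 = 4

4


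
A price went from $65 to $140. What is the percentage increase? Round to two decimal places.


Find the absolute change:
|140 - 65| = 75
Divide by original and multiply by 100:
75 / 65 x 100 = 115.3846...% ≈ 115.38%

115.38%


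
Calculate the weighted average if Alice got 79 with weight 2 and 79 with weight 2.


Weighted sum:
2 x 79 + 2 x 79 = 316
Total weight:
2 + 2 = 4
Weighted average:
316 / 4 = 79

79


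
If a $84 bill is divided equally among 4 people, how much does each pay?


Total bill: $84
Number of people: 4
Each pays: $84 / 4 = $21

$21


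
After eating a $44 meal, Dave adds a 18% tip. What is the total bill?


Calculate the tip:
18% of $44 = $7.92
Add tip to meal cost:
$44 + $7.92 = $51.92

$51.92


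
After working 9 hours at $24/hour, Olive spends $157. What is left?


Calculate earnings:
9 x $24 = $216
Subtract spending:
$216 - $157 = $59

$59


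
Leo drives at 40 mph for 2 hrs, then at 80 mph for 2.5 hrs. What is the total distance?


Leg 1 distance:
40 x 2 = 80 miles
Leg 2 distance:
80 x 2.5 = 200 miles
Total distance:
80 + 200 = 280 miles

280 miles


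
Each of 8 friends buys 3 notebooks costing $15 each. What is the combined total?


Cost per person:
3 x $15 = $45
Group total:
8 x $45 = $360

$360


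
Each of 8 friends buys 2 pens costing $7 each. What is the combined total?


Cost per person:
2 x $7 = $14
Group total:
8 x $14 = $112

$112


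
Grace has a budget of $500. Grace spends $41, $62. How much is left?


Add up expenses:
$41 + $62 = $103
Subtract from budget:
$500 - $103 = $397

$397


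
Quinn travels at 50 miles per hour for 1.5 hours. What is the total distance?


Use the formula: distance = speed x time
Speed = 50 mph, Time = 1.5 hours
50 x 1.5 = 75 miles

75 miles


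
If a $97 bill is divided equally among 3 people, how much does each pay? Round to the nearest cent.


Total bill: $97
Number of people: 3
Each pays: $97 / 3 = $32.3333... ≈ $32.33

$32.33


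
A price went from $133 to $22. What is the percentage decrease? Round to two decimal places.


Find the absolute change:
|22 - 133| = 111
Divide by original and multiply by 100:
111 / 133 x 100 = 83.4586...% ≈ 83.46%

83.46%


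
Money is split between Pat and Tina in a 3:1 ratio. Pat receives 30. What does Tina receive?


Find the multiplier:
30 / 3 = 10
Apply to Tina's share:
1 x 10 = 10

10


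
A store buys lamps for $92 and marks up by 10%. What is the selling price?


Calculate the markup amount:
10% of $92 = $9.20
Add to cost:
$92 + $9.20 = $101.20

$101.20


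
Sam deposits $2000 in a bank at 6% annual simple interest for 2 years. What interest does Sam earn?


Use the formula I = P x R x T / 100
P x R x T = 2000 x 6 x 2 = 24000
I = 24000 / 100 = $240

$240


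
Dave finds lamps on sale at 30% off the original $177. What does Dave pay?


Calculate the discount amount:
30% of $177 = $53.10
Subtract from original:
$177 - $53.10 = $123.90

$123.90


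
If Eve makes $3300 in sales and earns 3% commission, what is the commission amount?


Convert rate to decimal:
3% = 0.03
Multiply by sales:
$3300 x 0.03 = $99

$99


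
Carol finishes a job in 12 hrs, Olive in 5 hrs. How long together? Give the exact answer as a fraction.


Carol's rate: 1/12 of the job per hour
Olive's rate: 1/5 of the job per hour
Combined rate: 1/12 + 1/5 = 17/60 per hour
Time = 1 / (17/60) = 60/17 hours (≈ 3.53 hours)

60/17 hours


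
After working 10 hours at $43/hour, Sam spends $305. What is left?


Calculate earnings:
10 x $43 = $430
Subtract spending:
$430 - $305 = $125

$125


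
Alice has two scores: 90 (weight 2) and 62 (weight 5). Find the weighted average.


Weighted sum:
2 x 90 + 5 x 62 = 490
Total weight:
2 + 5 = 7
Weighted average:
490 / 7 = 70

70


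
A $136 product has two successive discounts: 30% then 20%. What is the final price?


First discount:
30% of $136 = $40.80
Price after first discount:
$136 - $40.80 = $95.20
Second discount:
20% of $95.20 = $19.04
Final price:
$95.20 - $19.04 = $76.16

$76.16


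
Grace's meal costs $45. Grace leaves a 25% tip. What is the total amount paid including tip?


Calculate the tip:
25% of $45 = $11.25
Add tip to meal cost:
$45 + $11.25 = $56.25

$56.25


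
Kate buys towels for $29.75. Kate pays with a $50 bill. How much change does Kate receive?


Start with the amount paid:
$50
Subtract the price:
$50 - $29.75 = $20.25

$20.25


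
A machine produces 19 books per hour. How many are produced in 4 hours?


Production rate: 19 books per hour
Time: 4 hours
Total: 19 x 4 = 76 books

76 books


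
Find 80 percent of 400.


Convert percentage to decimal:
80% = 0.8
Multiply:
400 x 0.8 = 320

320


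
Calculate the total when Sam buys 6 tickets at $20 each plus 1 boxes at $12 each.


Cost of tickets:
6 x $20 = $120
Cost of boxes:
1 x $12 = $12
Add both:
$120 + $12 = $132

$132


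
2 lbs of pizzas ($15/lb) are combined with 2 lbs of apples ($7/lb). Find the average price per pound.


Cost of pizzas:
2 x $15 = $30
Cost of apples:
2 x $7 = $14
Total cost: $30 + $14 = $44
Total weight: 4 lbs
Average: $44 / 4 = $11/lb

$11/lb


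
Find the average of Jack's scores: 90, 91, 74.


Add the scores:
90 + 91 + 74 = 255
Divide by the number of tests:
255 / 3 = 85

85


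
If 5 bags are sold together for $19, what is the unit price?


Total cost: $19
Number of items: 5
Unit price: $19 / 5 = $3.80

$3.80


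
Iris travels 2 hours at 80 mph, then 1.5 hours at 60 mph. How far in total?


Leg 1 distance:
80 x 2 = 160 miles
Leg 2 distance:
60 x 1.5 = 90 miles
Total distance:
160 + 90 = 250 miles

250 miles


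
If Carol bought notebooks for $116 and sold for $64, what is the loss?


Selling price = $64
Cost price = $116
Loss = cost price - selling price:
Loss = $116 - $64 = $52

$52


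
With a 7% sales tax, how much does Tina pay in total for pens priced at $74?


Calculate the tax:
7% of $74 = $5.18
Add tax to price:
$74 + $5.18 = $79.18

$79.18


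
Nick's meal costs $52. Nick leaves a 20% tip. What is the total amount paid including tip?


Calculate the tip:
20% of $52 = $10.40
Add tip to meal cost:
$52 + $10.40 = $62.40

$62.40


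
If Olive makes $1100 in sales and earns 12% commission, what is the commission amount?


Convert rate to decimal:
12% = 0.12
Multiply by sales:
$1100 x 0.12 = $132

$132


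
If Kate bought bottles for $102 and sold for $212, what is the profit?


Selling price = $212
Cost price = $102
Profit = selling price - cost price:
Profit = $212 - $102 = $110

$110


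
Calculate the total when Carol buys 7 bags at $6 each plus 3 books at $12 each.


Cost of bags:
7 x $6 = $42
Cost of books:
3 x $12 = $36
Add both:
$42 + $36 = $78

$78


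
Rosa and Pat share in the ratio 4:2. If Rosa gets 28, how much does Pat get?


Find the multiplier:
28 / 4 = 7
Apply to Pat's share:
2 x 7 = 14

14


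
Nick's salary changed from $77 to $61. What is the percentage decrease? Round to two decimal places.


Find the absolute change:
|61 - 77| = 16
Divide by original and multiply by 100:
16 / 77 x 100 = 20.7792...% ≈ 20.78%

20.78%


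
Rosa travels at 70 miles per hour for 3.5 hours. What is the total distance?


Use the formula: distance = speed x time
Speed = 70 mph, Time = 3.5 hours
70 x 3.5 = 245 miles

245 miles


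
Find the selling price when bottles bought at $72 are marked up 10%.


Calculate the markup amount:
10% of $72 = $7.20
Add to cost:
$72 + $7.20 = $79.20

$79.20


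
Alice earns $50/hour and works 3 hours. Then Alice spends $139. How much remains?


Calculate earnings:
3 x $50 = $150
Subtract spending:
$150 - $139 = $11

$11


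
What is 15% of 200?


Convert percentage to decimal:
15% = 0.15
Multiply:
200 x 0.15 = 30

30


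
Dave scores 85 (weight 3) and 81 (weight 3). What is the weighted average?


Weighted sum:
3 x 85 + 3 x 81 = 498
Total weight:
3 + 3 = 6
Weighted average:
498 / 6 = 83

83


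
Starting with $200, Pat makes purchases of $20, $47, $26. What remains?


Add up expenses:
$20 + $47 + $26 = $93
Subtract from budget:
$200 - $93 = $107

$107


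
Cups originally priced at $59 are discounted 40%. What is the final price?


Calculate the discount amount:
40% of $59 = $23.60
Subtract from original:
$59 - $23.60 = $35.40

$35.40


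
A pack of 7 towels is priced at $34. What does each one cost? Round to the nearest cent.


Total cost: $34
Number of items: 7
Unit price: $34 / 7 = $4.8571... ≈ $4.86

$4.86


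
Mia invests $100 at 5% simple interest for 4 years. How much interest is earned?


Use the formula I = P x R x T / 100
P x R x T = 100 x 5 x 4 = 2000
I = 2000 / 100 = $20

$20


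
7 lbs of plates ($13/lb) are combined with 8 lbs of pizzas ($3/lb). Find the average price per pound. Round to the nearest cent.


Cost of plates:
7 x $13 = $91
Cost of pizzas:
8 x $3 = $24
Total cost: $91 + $24 = $115
Total weight: 15 lbs
Average: $115 / 15 = $7.6666... ≈ $7.67/lb

$7.67/lb


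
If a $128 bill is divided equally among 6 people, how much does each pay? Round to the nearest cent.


Total bill: $128
Number of people: 6
Each pays: $128 / 6 = $21.3333... ≈ $21.33

$21.33


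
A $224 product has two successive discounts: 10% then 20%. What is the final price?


First discount:
10% of $224 = $22.40
Price after first discount:
$224 - $22.40 = $201.60
Second discount:
20% of $201.60 = $40.32
Final price:
$201.60 - $40.32 = $161.28

$161.28


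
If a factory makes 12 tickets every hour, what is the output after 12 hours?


Production rate: 12 tickets per hour
Time: 12 hours
Total: 12 x 12 = 144 tickets

144 tickets


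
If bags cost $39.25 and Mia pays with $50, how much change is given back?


Start with the amount paid:
$50
Subtract the price:
$50 - $39.25 = $10.75

$10.75


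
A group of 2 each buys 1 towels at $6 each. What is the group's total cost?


Cost per person:
1 x $6 = $6
Group total:
2 x $6 = $12

$12


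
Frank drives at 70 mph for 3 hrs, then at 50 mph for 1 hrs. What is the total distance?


Leg 1 distance:
70 x 3 = 210 miles
Leg 2 distance:
50 x 1 = 50 miles
Total distance:
210 + 50 = 260 miles

260 miles


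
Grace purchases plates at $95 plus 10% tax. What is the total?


Calculate the tax:
10% of $95 = $9.50
Add tax to price:
$95 + $9.50 = $104.50

$104.50


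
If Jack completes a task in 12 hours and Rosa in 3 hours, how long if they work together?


Jack's rate: 1/12 of the job per hour
Rosa's rate: 1/3 of the job per hour
Combined rate: 1/12 + 1/3 = 5/12 per hour
Time = 1 / (5/12) = 12/5 = 2.4 hours

2.4 hours


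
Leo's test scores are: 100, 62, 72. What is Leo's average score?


Add the scores:
100 + 62 + 72 = 234
Divide by the number of tests:
234 / 3 = 78

78


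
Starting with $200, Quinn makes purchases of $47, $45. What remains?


Add up expenses:
$47 + $45 = $92
Subtract from budget:
$200 - $92 = $108

$108


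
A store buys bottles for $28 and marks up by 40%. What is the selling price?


Calculate the markup amount:
40% of $28 = $11.20
Add to cost:
$28 + $11.20 = $39.20

$39.20


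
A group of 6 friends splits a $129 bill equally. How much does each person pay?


Total bill: $129
Number of people: 6
Each pays: $129 / 6 = $21.50

$21.50


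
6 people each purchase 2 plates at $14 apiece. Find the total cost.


Cost per person:
2 x $14 = $28
Group total:
6 x $28 = $168

$168


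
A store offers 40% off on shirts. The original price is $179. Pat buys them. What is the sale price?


Calculate the discount amount:
40% of $179 = $71.60
Subtract from original:
$179 - $71.60 = $107.40

$107.40


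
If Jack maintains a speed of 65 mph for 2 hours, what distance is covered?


Use the formula: distance = speed x time
Speed = 65 mph, Time = 2 hours
65 x 2 = 130 miles

130 miles


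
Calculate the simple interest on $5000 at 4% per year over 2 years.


Use the formula I = P x R x T / 100
P x R x T = 5000 x 4 x 2 = 40000
I = 40000 / 100 = $400

$400


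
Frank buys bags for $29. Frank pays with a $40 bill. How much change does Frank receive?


Start with the amount paid:
$40
Subtract the price:
$40 - $29 = $11

$11


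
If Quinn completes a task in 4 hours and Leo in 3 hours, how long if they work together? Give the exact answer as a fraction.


Quinn's rate: 1/4 of the job per hour
Leo's rate: 1/3 of the job per hour
Combined rate: 1/4 + 1/3 = 7/12 per hour
Time = 1 / (7/12) = 12/7 hours (≈ 1.71 hours)

12/7 hours


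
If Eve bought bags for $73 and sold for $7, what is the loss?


Selling price = $7
Cost price = $73
Loss = cost price - selling price:
Loss = $73 - $7 = $66

$66


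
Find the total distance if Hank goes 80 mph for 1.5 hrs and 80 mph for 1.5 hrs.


Leg 1 distance:
80 x 1.5 = 120 miles
Leg 2 distance:
80 x 1.5 = 120 miles
Total distance:
120 + 120 = 240 miles

240 miles


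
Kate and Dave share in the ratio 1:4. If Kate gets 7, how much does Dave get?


Find the multiplier:
7 / 1 = 7
Apply to Dave's share:
4 x 7 = 28

28


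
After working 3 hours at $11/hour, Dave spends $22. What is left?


Calculate earnings:
3 x $11 = $33
Subtract spending:
$33 - $22 = $11

$11


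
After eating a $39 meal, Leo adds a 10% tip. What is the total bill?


Calculate the tip:
10% of $39 = $3.90
Add tip to meal cost:
$39 + $3.90 = $42.90

$42.90


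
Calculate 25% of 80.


Convert percentage to decimal:
25% = 0.25
Multiply:
80 x 0.25 = 20

20


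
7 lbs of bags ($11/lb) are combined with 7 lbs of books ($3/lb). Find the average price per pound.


Cost of bags:
7 x $11 = $77
Cost of books:
7 x $3 = $21
Total cost: $77 + $21 = $98
Total weight: 14 lbs
Average: $98 / 14 = $7/lb

$7/lb


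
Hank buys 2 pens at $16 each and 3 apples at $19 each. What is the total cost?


Cost of pens:
2 x $16 = $32
Cost of apples:
3 x $19 = $57
Add both:
$32 + $57 = $89

$89


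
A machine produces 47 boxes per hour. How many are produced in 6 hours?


Production rate: 47 boxes per hour
Time: 6 hours
Total: 47 x 6 = 282 boxes

282 boxes


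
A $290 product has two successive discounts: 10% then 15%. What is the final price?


First discount:
10% of $290 = $29
Price after first discount:
$290 - $29 = $261
Second discount:
15% of $261 = $39.15
Final price:
$261 - $39.15 = $221.85

$221.85


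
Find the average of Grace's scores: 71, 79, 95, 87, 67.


Add the scores:
71 + 79 + 95 + 87 + 67 = 399
Divide by the number of tests:
399 / 5 = 79.8

79.8


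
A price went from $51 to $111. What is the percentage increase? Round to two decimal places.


Find the absolute change:
|111 - 51| = 60
Divide by original and multiply by 100:
60 / 51 x 100 = 117.6470...% ≈ 117.65%

117.65%


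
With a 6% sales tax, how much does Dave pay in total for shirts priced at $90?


Calculate the tax:
6% of $90 = $5.40
Add tax to price:
$90 + $5.40 = $95.40

$95.40


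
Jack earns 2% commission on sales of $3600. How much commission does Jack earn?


Convert rate to decimal:
2% = 0.02
Multiply by sales:
$3600 x 0.02 = $72

$72


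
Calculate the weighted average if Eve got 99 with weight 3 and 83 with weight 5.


Weighted sum:
3 x 99 + 5 x 83 = 712
Total weight:
3 + 5 = 8
Weighted average:
712 / 8 = 89

89


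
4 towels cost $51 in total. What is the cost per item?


Total cost: $51
Number of items: 4
Unit price: $51 / 4 = $12.75

$12.75


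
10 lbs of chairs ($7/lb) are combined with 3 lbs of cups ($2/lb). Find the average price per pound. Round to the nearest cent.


Cost of chairs:
10 x $7 = $70
Cost of cups:
3 x $2 = $6
Total cost: $70 + $6 = $76
Total weight: 13 lbs
Average: $76 / 13 = $5.8461... ≈ $5.85/lb

$5.85/lb


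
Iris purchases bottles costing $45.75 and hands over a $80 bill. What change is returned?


Start with the amount paid:
$80
Subtract the price:
$80 - $45.75 = $34.25

$34.25


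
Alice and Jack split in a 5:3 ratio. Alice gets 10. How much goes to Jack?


Find the multiplier:
10 / 5 = 2
Apply to Jack's share:
3 x 2 = 6

6


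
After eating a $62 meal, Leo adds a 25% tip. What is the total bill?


Calculate the tip:
25% of $62 = $15.50
Add tip to meal cost:
$62 + $15.50 = $77.50

$77.50


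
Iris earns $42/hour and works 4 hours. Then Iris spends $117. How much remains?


Calculate earnings:
4 x $42 = $168
Subtract spending:
$168 - $117 = $51

$51


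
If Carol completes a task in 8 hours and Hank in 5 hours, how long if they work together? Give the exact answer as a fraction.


Carol's rate: 1/8 of the job per hour
Hank's rate: 1/5 of the job per hour
Combined rate: 1/8 + 1/5 = 13/40 per hour
Time = 1 / (13/40) = 40/13 hours (≈ 3.08 hours)

40/13 hours


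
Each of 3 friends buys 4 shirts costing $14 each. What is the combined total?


Cost per person:
4 x $14 = $56
Group total:
3 x $56 = $168

$168


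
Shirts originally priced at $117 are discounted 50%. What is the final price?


Calculate the discount amount:
50% of $117 = $58.50
Subtract from original:
$117 - $58.50 = $58.50

$58.50


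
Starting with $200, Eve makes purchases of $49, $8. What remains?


Add up expenses:
$49 + $8 = $57
Subtract from budget:
$200 - $57 = $143

$143


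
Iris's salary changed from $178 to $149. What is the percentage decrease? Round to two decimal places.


Find the absolute change:
|149 - 178| = 29
Divide by original and multiply by 100:
29 / 178 x 100 = 16.2921...% ≈ 16.29%

16.29%


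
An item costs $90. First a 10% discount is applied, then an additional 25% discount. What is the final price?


First discount:
10% of $90 = $9
Price after first discount:
$90 - $9 = $81
Second discount:
25% of $81 = $20.25
Final price:
$81 - $20.25 = $60.75

$60.75


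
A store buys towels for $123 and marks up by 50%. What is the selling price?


Calculate the markup amount:
50% of $123 = $61.50
Add to cost:
$123 + $61.50 = $184.50

$184.50


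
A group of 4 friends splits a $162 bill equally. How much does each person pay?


Total bill: $162
Number of people: 4
Each pays: $162 / 4 = $40.50

$40.50


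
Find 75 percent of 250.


Convert percentage to decimal:
75% = 0.75
Multiply:
250 x 0.75 = 187.5

187.5


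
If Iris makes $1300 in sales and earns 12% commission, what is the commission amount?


Convert rate to decimal:
12% = 0.12
Multiply by sales:
$1300 x 0.12 = $156

$156


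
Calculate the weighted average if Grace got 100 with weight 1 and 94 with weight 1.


Weighted sum:
1 x 100 + 1 x 94 = 194
Total weight:
1 + 1 = 2
Weighted average:
194 / 2 = 97

97


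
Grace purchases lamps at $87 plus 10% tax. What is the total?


Calculate the tax:
10% of $87 = $8.70
Add tax to price:
$87 + $8.70 = $95.70

$95.70


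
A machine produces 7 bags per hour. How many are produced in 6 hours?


Production rate: 7 bags per hour
Time: 6 hours
Total: 7 x 6 = 42 bags

42 bags


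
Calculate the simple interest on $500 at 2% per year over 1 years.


Use the formula I = P x R x T / 100
P x R x T = 500 x 2 x 1 = 1000
I = 1000 / 100 = $10

$10


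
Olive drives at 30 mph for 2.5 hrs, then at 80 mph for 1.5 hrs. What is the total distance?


Leg 1 distance:
30 x 2.5 = 75 miles
Leg 2 distance:
80 x 1.5 = 120 miles
Total distance:
75 + 120 = 195 miles

195 miles


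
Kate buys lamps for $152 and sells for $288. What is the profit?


Selling price = $288
Cost price = $152
Profit = selling price - cost price:
Profit = $288 - $152 = $136

$136


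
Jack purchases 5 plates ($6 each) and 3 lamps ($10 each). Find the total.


Cost of plates:
5 x $6 = $30
Cost of lamps:
3 x $10 = $30
Add both:
$30 + $30 = $60

$60


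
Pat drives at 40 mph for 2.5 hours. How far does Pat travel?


Use the formula: distance = speed x time
Speed = 40 mph, Time = 2.5 hours
40 x 2.5 = 100 miles

100 miles


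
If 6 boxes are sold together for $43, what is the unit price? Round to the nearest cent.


Total cost: $43
Number of items: 6
Unit price: $43 / 6 = $7.1666... ≈ $7.17

$7.17
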